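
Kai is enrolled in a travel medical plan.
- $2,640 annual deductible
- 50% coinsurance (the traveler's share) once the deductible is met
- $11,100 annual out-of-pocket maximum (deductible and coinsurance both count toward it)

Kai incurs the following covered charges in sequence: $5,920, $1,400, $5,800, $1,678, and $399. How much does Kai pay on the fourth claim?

#1 ($5,920): $2,640 finishes the deductible; $3,280 goes to coinsurance; traveler's 50% is $1,640. Traveler pays $4,280; OOP now $4,280.
#2 ($1,400): 50% coinsurance on $1,400 = $700. Traveler pays $700; OOP now $4,980.
#3 ($5,800): 50% coinsurance on $5,800 = $2,900. Cost to traveler: $2,900. OOP to date $7,880.
#4 ($1,678): deductible met; 50% of $1,678 = $839. Cost to traveler: $839. OOP to date $8,719.

$839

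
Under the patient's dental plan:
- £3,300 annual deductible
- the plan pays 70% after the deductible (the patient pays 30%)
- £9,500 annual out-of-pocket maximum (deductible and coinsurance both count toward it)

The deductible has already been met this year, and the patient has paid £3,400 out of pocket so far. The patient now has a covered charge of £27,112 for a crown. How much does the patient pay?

£6,100

The deductible is already satisfied, so the full bill goes to coinsurance.
30% of £27,112 = £8,133.60 falls to the patient.
Year-to-date out-of-pocket would reach £3,400 + £8,133.60 = £11,533.60, above the £9,500 maximum, so the patient pays only £9,500 − £3,400 = £6,100.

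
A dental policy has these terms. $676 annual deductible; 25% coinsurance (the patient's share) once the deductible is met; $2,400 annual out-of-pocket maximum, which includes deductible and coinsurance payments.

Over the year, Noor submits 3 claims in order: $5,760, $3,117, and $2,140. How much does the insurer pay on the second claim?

Bill 1, $5,760: $676 finishes the deductible; $5,084 goes to coinsurance; coinsurance $5,084 × 25% = $1,271. Patient pays $1,947; OOP now $1,947. Plan pays $5,760 − $1,947 = $3,813.
Bill 2, $3,117: deductible met; 25% of $3,117 = $779.25. Adding that to $1,947 gives $2,726.25, past the $2,400 cap; patient pays only $2,400 − $1,947 = $453. Insurer: $3,117 − $453 = $2,664.

$2,664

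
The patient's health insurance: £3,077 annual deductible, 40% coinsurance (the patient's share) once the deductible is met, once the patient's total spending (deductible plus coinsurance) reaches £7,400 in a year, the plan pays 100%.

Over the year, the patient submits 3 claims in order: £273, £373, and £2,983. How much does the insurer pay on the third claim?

£331.20

#1 (£273): all of it applies to the deductible. Cost to patient: £273. OOP to date £273. Insurer: £273 − £273 = £0.
#2 (£373): all of it applies to the deductible. Patient pays £373; OOP now £646. Plan pays £373 − £373 = £0.
#3 (£2,983): £2,431 to deductible, leaving £552; coinsurance £552 × 40% = £220.80. Cost to patient: £2,651.80. OOP to date £3,297.80. Insurer: £2,983 − £2,651.80 = £331.20.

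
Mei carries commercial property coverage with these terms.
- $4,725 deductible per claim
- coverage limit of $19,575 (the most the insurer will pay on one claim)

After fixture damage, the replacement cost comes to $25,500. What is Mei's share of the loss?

$5,925

Subtract the deductible: $25,500 − $4,725 = $20,775.
Since $20,775 > $19,575, the payout is capped at $19,575.
Business's share is the uncovered remainder: $25,500 − $19,575 = $5,925.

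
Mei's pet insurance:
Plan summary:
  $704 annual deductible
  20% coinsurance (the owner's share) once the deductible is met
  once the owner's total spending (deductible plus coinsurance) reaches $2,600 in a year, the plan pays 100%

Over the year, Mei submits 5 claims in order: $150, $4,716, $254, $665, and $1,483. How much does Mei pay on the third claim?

$50.80

#1 ($150): entire amount goes to the deductible. Owner owes $150 (running OOP $150).
#2 ($4,716): deductible takes $554, $4,162 remains; coinsurance $4,162 × 20% = $832.40. Owner owes $1,386.40 (running OOP $1,536.40).
#3 ($254): deductible met; 20% of $254 = $50.80. Cost to owner: $50.80. OOP to date $1,587.20.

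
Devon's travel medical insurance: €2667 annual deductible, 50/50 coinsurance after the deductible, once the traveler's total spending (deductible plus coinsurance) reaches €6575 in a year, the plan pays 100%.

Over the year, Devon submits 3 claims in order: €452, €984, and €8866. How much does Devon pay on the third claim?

Claim 1 — €452: all of it applies to the deductible. Traveler pays €452; OOP now €452.
Claim 2 — €984: all of it applies to the deductible. Cost to traveler: €984. OOP to date €1436.
Claim 3 — €8866: €1231 finishes the deductible; €7635 goes to coinsurance; coinsurance €7635 × 50% = €3817.50. Traveler pays €5048.50; OOP now €6484.50.

€5048.50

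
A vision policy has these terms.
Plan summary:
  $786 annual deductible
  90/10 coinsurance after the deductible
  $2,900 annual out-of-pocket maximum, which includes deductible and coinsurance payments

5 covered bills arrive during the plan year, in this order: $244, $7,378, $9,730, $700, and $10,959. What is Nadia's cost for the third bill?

$973

Claim 1 — $244: all of it applies to the deductible. Member owes $244 (running OOP $244).
Claim 2 — $7,378: $542 finishes the deductible; $6,836 goes to coinsurance; member's 10% is $683.60. Member owes $1,225.60 (running OOP $1,469.60).
Claim 3 — $9,730: deductible already satisfied, so member's share is 10% × $9,730 = $973. Cost to member: $973. OOP to date $2,442.60.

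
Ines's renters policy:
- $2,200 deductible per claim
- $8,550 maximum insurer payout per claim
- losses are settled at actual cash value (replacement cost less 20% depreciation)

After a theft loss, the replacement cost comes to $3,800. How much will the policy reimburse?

Depreciate 20%: the covered value is $3,800 × 0.8 = $3,040.
Subtract the deductible: $3,040 − $2,200 = $840.
That's under the $8,550 cap, so the insurer reimburses the full $840.

$840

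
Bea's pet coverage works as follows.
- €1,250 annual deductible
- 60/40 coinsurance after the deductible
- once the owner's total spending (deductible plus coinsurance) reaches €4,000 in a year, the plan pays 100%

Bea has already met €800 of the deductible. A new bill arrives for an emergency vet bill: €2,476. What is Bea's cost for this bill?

Remaining deductible: €1,250 − €800 = €450.
After the €450 deductible portion, €2,476 − €450 = €2,026 is subject to coinsurance.
40% of €2,026 = €810.40 falls to the owner.
Owner responsibility before any cap: €450 + €810.40 = €1,260.40.
Total out-of-pocket so far would be €800 + €1,260.40 = €2,060.40, below the €4,000 cap — no reduction.

€1,260.40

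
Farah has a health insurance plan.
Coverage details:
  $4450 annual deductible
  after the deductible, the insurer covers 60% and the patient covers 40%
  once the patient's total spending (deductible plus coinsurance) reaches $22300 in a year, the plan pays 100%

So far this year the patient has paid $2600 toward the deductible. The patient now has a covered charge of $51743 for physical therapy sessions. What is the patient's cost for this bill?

$19700

$2600 of the $4450 deductible is already met, leaving $1850.
After the $1850 deductible portion, $51743 − $1850 = $49893 is subject to coinsurance.
Patient's 40% share of $49893 is $19957.20.
Patient responsibility before any cap: $1850 + $19957.20 = $21807.20.
That would bring total out-of-pocket to $24407.20, past the $22300 cap. The patient is capped at $22300 − $2600 = $19700 on this claim.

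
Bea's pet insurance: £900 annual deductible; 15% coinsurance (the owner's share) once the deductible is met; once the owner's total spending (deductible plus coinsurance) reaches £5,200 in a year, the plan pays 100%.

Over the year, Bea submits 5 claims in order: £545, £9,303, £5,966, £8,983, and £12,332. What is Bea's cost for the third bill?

£894.90

#1 (£545): fully absorbed by the deductible. Owner owes £545 (running OOP £545).
#2 (£9,303): £355 finishes the deductible; £8,948 goes to coinsurance; owner's 15% is £1,342.20. Owner owes £1,697.20 (running OOP £2,242.20).
#3 (£5,966): deductible met; 15% of £5,966 = £894.90. Cost to owner: £894.90. OOP to date £3,137.10.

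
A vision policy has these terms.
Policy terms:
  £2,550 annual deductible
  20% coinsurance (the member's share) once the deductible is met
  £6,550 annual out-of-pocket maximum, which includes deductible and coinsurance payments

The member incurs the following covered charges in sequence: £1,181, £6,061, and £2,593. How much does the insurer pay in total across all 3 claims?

£5,828

Bill 1, £1,181: entire amount goes to the deductible. Member owes £1,181 (running OOP £1,181). Insurer: £1,181 − £1,181 = £0.
Bill 2, £6,061: £1,369 to deductible, leaving £4,692; coinsurance £4,692 × 20% = £938.40. Member owes £2,307.40 (running OOP £3,488.40). Plan pays £6,061 − £2,307.40 = £3,753.60.
Bill 3, £2,593: 20% coinsurance on £2,593 = £518.60. Cost to member: £518.60. OOP to date £4,007. Insurer: £2,593 − £518.60 = £2,074.40.
Insurer total: £0 + £3,753.60 + £2,074.40 = £5,828.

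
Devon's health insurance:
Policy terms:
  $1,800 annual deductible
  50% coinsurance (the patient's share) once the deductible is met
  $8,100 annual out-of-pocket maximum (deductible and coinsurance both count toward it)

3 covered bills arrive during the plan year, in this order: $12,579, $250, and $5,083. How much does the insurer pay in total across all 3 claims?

Claim 1 — $12,579: deductible takes $1,800, $10,779 remains; 50% of $10,779 = $5,389.50. Patient owes $7,189.50 (running OOP $7,189.50). Insurer: $12,579 − $7,189.50 = $5,389.50.
Claim 2 — $250: 50% coinsurance on $250 = $125. Patient pays $125; OOP now $7,314.50. Plan pays $250 − $125 = $125.
Claim 3 — $5,083: 50% coinsurance on $5,083 = $2,541.50. That would push OOP to $9,856, over the $8,100 cap, so patient pays $8,100 − $7,314.50 = $785.50. Insurer: $5,083 − $785.50 = $4,297.50.
Insurer total = bills − patient's total = $17,912 − $8,100 = $9,812.

$9,812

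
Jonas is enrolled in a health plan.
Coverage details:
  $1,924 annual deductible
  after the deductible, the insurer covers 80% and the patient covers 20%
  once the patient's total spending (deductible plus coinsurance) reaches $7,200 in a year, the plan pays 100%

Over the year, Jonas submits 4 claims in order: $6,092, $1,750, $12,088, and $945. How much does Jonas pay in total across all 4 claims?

$5,714.20

Claim 1 ($6,092): $1,924 finishes the deductible; $4,168 goes to coinsurance; 20% of $4,168 = $833.60. Patient owes $2,757.60 (running OOP $2,757.60).
Claim 2 ($1,750): 20% coinsurance on $1,750 = $350. Cost to patient: $350. OOP to date $3,107.60.
Claim 3 ($12,088): 20% coinsurance on $12,088 = $2,417.60. Cost to patient: $2,417.60. OOP to date $5,525.20.
Claim 4 ($945): deductible already satisfied, so patient's share is 20% × $945 = $189. Patient owes $189 (running OOP $5,714.20).
Summing the patient's payments: $2,757.60 + $350 + $2,417.60 + $189 = $5,714.20.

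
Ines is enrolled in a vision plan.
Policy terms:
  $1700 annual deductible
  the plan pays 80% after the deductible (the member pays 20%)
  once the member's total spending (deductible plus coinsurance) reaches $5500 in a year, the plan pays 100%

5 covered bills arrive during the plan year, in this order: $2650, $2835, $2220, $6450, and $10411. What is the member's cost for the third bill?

$444

Claim 1 — $2650: $1700 finishes the deductible; $950 goes to coinsurance; member's 20% is $190. Member owes $1890 (running OOP $1890).
Claim 2 — $2835: 20% coinsurance on $2835 = $567. Cost to member: $567. OOP to date $2457.
Claim 3 — $2220: deductible already satisfied, so member's share is 20% × $2220 = $444. Member owes $444 (running OOP $2901).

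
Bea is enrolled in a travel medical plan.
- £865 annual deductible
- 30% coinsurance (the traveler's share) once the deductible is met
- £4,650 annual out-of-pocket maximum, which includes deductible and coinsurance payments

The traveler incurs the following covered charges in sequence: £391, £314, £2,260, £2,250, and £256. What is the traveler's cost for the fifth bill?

Claim 1 (£391): fully absorbed by the deductible. Cost to traveler: £391. OOP to date £391.
Claim 2 (£314): fully absorbed by the deductible. Traveler pays £314; OOP now £705.
Claim 3 (£2,260): £160 to deductible, leaving £2,100; coinsurance £2,100 × 30% = £630. Traveler owes £790 (running OOP £1,495).
Claim 4 (£2,250): deductible already satisfied, so traveler's share is 30% × £2,250 = £675. Traveler owes £675 (running OOP £2,170).
Claim 5 (£256): deductible already satisfied, so traveler's share is 30% × £256 = £76.80. Traveler pays £76.80; OOP now £2,246.80.

£76.80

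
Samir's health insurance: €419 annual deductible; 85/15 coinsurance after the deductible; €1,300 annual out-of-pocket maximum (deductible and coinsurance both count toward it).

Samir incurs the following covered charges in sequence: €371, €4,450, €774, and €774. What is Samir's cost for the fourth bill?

Bill 1, €371: entire amount goes to the deductible. Cost to patient: €371. OOP to date €371.
Bill 2, €4,450: €48 to deductible, leaving €4,402; coinsurance €4,402 × 15% = €660.30. Patient pays €708.30; OOP now €1,079.30.
Bill 3, €774: deductible already satisfied, so patient's share is 15% × €774 = €116.10. Patient owes €116.10 (running OOP €1,195.40).
Bill 4, €774: deductible already satisfied, so patient's share is 15% × €774 = €116.10. That would push OOP to €1,311.50, over the €1,300 cap, so patient pays €1,300 − €1,195.40 = €104.60.

€104.60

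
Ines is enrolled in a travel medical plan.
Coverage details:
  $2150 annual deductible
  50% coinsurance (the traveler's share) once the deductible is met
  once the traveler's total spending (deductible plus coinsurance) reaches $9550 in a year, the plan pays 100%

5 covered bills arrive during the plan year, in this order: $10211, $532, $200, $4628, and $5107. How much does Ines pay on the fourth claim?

Claim 1 ($10211): deductible takes $2150, $8061 remains; coinsurance $8061 × 50% = $4030.50. Cost to traveler: $6180.50. OOP to date $6180.50.
Claim 2 ($532): 50% coinsurance on $532 = $266. Traveler owes $266 (running OOP $6446.50).
Claim 3 ($200): 50% coinsurance on $200 = $100. Traveler pays $100; OOP now $6546.50.
Claim 4 ($4628): 50% coinsurance on $4628 = $2314. Traveler owes $2314 (running OOP $8860.50).

$2314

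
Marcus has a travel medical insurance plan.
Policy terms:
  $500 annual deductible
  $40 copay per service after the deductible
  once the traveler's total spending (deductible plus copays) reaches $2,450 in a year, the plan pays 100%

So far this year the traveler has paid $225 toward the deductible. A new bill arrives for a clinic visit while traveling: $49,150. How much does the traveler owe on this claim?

$225 of the $500 deductible is already met, leaving $275.
After the $275 deductible portion, $49,150 − $275 = $48,875 is subject to the copay.
Copay on this service: $40.
Traveler responsibility before any cap: $275 + $40 = $315.
Cumulative spending $225 + $315 = $540 stays under the $2,450 maximum.

$315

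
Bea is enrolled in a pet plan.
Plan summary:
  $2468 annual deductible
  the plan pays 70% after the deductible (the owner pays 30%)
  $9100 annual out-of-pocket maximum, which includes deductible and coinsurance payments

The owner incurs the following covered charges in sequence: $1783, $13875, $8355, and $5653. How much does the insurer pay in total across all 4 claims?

Claim 1 ($1783): all of it applies to the deductible. Owner pays $1783; OOP now $1783. Insurer: $1783 − $1783 = $0.
Claim 2 ($13875): deductible takes $685, $13190 remains; 30% of $13190 = $3957. Owner pays $4642; OOP now $6425. Insurer: $13875 − $4642 = $9233.
Claim 3 ($8355): deductible met; 30% of $8355 = $2506.50. Cost to owner: $2506.50. OOP to date $8931.50. Plan pays $8355 − $2506.50 = $5848.50.
Claim 4 ($5653): deductible already satisfied, so owner's share is 30% × $5653 = $1695.90. OOP would hit $10627.40 > $9100, so the cap limits the owner to $9100 − $8931.50 = $168.50. Plan pays $5653 − $168.50 = $5484.50.
Insurer total = bills − owner's total = $29666 − $9100 = $20566.

$20566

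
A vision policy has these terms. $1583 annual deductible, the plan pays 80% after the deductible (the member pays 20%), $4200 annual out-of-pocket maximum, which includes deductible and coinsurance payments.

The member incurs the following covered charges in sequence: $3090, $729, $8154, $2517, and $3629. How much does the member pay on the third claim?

Claim 1 — $3090: deductible takes $1583, $1507 remains; coinsurance $1507 × 20% = $301.40. Cost to member: $1884.40. OOP to date $1884.40.
Claim 2 — $729: deductible already satisfied, so member's share is 20% × $729 = $145.80. Member pays $145.80; OOP now $2030.20.
Claim 3 — $8154: 20% coinsurance on $8154 = $1630.80. Member pays $1630.80; OOP now $3661.

$1630.80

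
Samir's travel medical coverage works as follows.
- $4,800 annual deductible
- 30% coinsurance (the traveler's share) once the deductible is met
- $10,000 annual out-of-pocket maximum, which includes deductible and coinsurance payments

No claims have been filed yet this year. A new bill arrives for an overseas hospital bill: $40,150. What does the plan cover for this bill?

$30,150

The full $4,800 deductible is still open; $4,800 of this bill applies to it.
After the $4,800 deductible portion, $40,150 − $4,800 = $35,350 is subject to coinsurance.
30% of $35,350 = $10,605 falls to the traveler.
Traveler responsibility before any cap: $4,800 + $10,605 = $15,405.
That would bring total out-of-pocket to $15,405, past the $10,000 cap. The traveler is capped at $10,000 − $0 = $10,000 on this claim.
The insurer covers the remainder: $40,150 − $10,000 = $30,150.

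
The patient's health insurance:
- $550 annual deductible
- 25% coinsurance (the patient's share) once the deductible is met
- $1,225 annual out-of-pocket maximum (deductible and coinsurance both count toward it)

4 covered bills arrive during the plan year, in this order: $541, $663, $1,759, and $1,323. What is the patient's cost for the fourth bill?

#1 ($541): entire amount goes to the deductible. Cost to patient: $541. OOP to date $541.
#2 ($663): deductible takes $9, $654 remains; 25% of $654 = $163.50. Patient pays $172.50; OOP now $713.50.
#3 ($1,759): deductible met; 25% of $1,759 = $439.75. Cost to patient: $439.75. OOP to date $1,153.25.
#4 ($1,323): deductible already satisfied, so patient's share is 25% × $1,323 = $330.75. OOP would hit $1,484 > $1,225, so the cap limits the patient to $1,225 − $1,153.25 = $71.75.

$71.75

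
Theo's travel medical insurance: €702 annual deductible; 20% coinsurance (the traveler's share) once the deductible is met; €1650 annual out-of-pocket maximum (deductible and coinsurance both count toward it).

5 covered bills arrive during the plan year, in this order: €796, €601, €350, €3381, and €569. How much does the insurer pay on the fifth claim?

#1 (€796): €702 finishes the deductible; €94 goes to coinsurance; 20% of €94 = €18.80. Cost to traveler: €720.80. OOP to date €720.80. Insurer: €796 − €720.80 = €75.20.
#2 (€601): deductible already satisfied, so traveler's share is 20% × €601 = €120.20. Traveler owes €120.20 (running OOP €841). Plan pays €601 − €120.20 = €480.80.
#3 (€350): deductible met; 20% of €350 = €70. Cost to traveler: €70. OOP to date €911. Plan pays €350 − €70 = €280.
#4 (€3381): deductible already satisfied, so traveler's share is 20% × €3381 = €676.20. Cost to traveler: €676.20. OOP to date €1587.20. Insurer: €3381 − €676.20 = €2704.80.
#5 (€569): 20% coinsurance on €569 = €113.80. OOP would hit €1701 > €1650, so the cap limits the traveler to €1650 − €1587.20 = €62.80. Plan pays €569 − €62.80 = €506.20.

€506.20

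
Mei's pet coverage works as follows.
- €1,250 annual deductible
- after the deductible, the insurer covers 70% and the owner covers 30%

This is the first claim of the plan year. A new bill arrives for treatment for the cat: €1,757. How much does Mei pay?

€1,402.10

The full €1,250 deductible is still open; €1,250 of this bill applies to it.
After the €1,250 deductible portion, €1,757 − €1,250 = €507 is subject to coinsurance.
Owner's 30% share of €507 is €152.10.
So the owner owes €1,250 + €152.10 = €1,402.10.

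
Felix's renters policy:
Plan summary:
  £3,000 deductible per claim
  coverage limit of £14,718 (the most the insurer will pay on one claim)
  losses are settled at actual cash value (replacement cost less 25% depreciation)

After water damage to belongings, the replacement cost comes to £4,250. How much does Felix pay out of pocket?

£4,062.50

Actual cash value after 25% depreciation: £4,250 × 75% = £3,187.50.
Subtract the deductible: £3,187.50 − £3,000 = £187.50.
That's under the £14,718 cap, so the insurer reimburses the full £187.50.
Tenant's share is the uncovered remainder: £4,250 − £187.50 = £4,062.50.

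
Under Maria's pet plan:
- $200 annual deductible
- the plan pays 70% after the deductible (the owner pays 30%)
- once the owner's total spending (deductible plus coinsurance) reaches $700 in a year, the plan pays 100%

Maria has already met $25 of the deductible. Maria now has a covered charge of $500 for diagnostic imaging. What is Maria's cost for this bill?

Remaining deductible: $200 − $25 = $175.
The remaining $325 (= $500 − $175) moves to coinsurance.
Coinsurance: $325 × 30% = $97.50.
That puts the owner's cost at $175 + $97.50 = $272.50 before any cap.
Total out-of-pocket so far would be $25 + $272.50 = $297.50, below the $700 cap — no reduction.

$272.50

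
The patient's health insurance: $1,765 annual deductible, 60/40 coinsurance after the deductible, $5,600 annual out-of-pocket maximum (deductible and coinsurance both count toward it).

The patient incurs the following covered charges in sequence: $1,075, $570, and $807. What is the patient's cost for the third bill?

$394.80

Bill 1, $1,075: entire amount goes to the deductible. Cost to patient: $1,075. OOP to date $1,075.
Bill 2, $570: fully absorbed by the deductible. Patient owes $570 (running OOP $1,645).
Bill 3, $807: $120 finishes the deductible; $687 goes to coinsurance; coinsurance $687 × 40% = $274.80. Patient pays $394.80; OOP now $2,039.80.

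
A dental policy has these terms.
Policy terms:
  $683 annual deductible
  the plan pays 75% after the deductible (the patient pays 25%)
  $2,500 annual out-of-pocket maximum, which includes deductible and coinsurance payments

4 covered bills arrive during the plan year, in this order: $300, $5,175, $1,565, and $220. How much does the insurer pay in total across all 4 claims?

$4,932.75

Claim 1 ($300): entire amount goes to the deductible. Cost to patient: $300. OOP to date $300. Plan pays $300 − $300 = $0.
Claim 2 ($5,175): $383 finishes the deductible; $4,792 goes to coinsurance; coinsurance $4,792 × 25% = $1,198. Patient pays $1,581; OOP now $1,881. Plan pays $5,175 − $1,581 = $3,594.
Claim 3 ($1,565): deductible already satisfied, so patient's share is 25% × $1,565 = $391.25. Cost to patient: $391.25. OOP to date $2,272.25. Plan pays $1,565 − $391.25 = $1,173.75.
Claim 4 ($220): deductible met; 25% of $220 = $55. Patient owes $55 (running OOP $2,327.25). Insurer: $220 − $55 = $165.
Insurer total = bills − patient's total = $7,260 − $2,327.25 = $4,932.75.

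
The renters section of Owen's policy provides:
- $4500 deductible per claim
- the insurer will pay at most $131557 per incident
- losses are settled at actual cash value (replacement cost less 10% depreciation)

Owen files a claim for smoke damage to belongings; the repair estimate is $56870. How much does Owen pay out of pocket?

At 10% depreciation, ACV = $56870 − $5687 = $51183.
Less the $4500 deductible: $51183 − $4500 = $46683.
$46683 is within the $131557 limit, so the insurer pays $46683.
Out of pocket: $56870 − $46683 = $10187.

$10187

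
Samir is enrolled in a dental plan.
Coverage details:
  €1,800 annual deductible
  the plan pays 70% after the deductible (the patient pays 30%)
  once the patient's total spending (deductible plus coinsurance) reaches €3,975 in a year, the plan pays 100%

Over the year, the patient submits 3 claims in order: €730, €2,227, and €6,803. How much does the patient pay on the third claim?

Claim 1 (€730): fully absorbed by the deductible. Patient owes €730 (running OOP €730).
Claim 2 (€2,227): €1,070 finishes the deductible; €1,157 goes to coinsurance; patient's 30% is €347.10. Patient pays €1,417.10; OOP now €2,147.10.
Claim 3 (€6,803): deductible met; 30% of €6,803 = €2,040.90. Adding that to €2,147.10 gives €4,188, past the €3,975 cap; patient pays only €3,975 − €2,147.10 = €1,827.90.

€1,827.90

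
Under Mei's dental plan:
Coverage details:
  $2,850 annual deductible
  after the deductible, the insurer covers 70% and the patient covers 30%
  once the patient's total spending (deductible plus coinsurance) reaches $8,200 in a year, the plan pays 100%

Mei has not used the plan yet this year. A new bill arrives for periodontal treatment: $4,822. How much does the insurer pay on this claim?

$1,380.40

The full $2,850 deductible is still open; $2,850 of this bill applies to it.
That leaves $4,822 − $2,850 = $1,972 for coinsurance.
Coinsurance: $1,972 × 30% = $591.60.
So the patient owes $2,850 + $591.60 = $3,441.60 before any cap.
Year-to-date out-of-pocket becomes $0 + $3,441.60 = $3,441.60, still under the $8,200 maximum, so no cap applies.
Insurer pays the balance: $4,822 − $3,441.60 = $1,380.40.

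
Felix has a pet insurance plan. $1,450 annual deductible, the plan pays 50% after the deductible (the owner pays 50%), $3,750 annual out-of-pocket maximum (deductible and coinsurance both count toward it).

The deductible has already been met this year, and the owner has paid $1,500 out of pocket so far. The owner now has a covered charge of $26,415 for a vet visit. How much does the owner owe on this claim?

$2,250

The deductible is already satisfied, so the full bill goes to coinsurance.
Owner's 50% share of $26,415 is $13,207.50.
Year-to-date out-of-pocket would reach $1,500 + $13,207.50 = $14,707.50, above the $3,750 maximum, so the owner pays only $3,750 − $1,500 = $2,250.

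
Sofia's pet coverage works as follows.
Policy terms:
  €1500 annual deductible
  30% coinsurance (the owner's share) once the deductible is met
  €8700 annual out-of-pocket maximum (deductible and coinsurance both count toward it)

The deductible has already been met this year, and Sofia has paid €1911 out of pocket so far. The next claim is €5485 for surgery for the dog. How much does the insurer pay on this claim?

With the deductible met, the entire €5485 is subject to coinsurance.
Owner's 30% share of €5485 is €1645.50.
Cumulative spending €1911 + €1645.50 = €3556.50 stays under the €8700 maximum.
The insurer covers the remainder: €5485 − €1645.50 = €3839.50.

€3839.50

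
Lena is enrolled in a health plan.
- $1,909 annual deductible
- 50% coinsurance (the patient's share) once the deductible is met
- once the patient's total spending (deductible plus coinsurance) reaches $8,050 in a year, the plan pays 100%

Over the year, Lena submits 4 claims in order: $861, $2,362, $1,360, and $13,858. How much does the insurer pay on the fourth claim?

#1 ($861): fully absorbed by the deductible. Cost to patient: $861. OOP to date $861. Plan pays $861 − $861 = $0.
#2 ($2,362): $1,048 to deductible, leaving $1,314; patient's 50% is $657. Patient pays $1,705; OOP now $2,566. Insurer: $2,362 − $1,705 = $657.
#3 ($1,360): 50% coinsurance on $1,360 = $680. Patient pays $680; OOP now $3,246. Plan pays $1,360 − $680 = $680.
#4 ($13,858): deductible met; 50% of $13,858 = $6,929. That would push OOP to $10,175, over the $8,050 cap, so patient pays $8,050 − $3,246 = $4,804. Insurer: $13,858 − $4,804 = $9,054.

$9,054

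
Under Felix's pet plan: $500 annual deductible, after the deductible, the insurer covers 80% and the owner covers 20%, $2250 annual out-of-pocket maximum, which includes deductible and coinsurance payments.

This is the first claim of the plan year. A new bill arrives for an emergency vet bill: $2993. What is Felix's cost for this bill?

Deductible not yet touched, so the first $500 of the bill goes to the deductible.
That leaves $2993 − $500 = $2493 for coinsurance.
Coinsurance: $2493 × 20% = $498.60.
So the owner owes $500 + $498.60 = $998.60 before any cap.
Year-to-date out-of-pocket becomes $0 + $998.60 = $998.60, still under the $2250 maximum, so no cap applies.

$998.60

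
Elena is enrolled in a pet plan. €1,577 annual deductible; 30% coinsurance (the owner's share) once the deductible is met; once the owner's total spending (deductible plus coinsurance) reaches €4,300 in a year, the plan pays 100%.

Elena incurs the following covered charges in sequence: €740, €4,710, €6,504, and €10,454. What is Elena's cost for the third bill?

#1 (€740): fully absorbed by the deductible. Owner pays €740; OOP now €740.
#2 (€4,710): deductible takes €837, €3,873 remains; coinsurance €3,873 × 30% = €1,161.90. Cost to owner: €1,998.90. OOP to date €2,738.90.
#3 (€6,504): deductible met; 30% of €6,504 = €1,951.20. That would push OOP to €4,690.10, over the €4,300 cap, so owner pays €4,300 − €2,738.90 = €1,561.10.

€1,561.10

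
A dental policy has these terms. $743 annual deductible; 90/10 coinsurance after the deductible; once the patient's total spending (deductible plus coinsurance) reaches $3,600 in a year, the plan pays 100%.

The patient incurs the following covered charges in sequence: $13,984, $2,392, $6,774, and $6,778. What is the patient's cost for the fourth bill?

$616.30

Bill 1, $13,984: $743 to deductible, leaving $13,241; patient's 10% is $1,324.10. Cost to patient: $2,067.10. OOP to date $2,067.10.
Bill 2, $2,392: deductible met; 10% of $2,392 = $239.20. Patient owes $239.20 (running OOP $2,306.30).
Bill 3, $6,774: 10% coinsurance on $6,774 = $677.40. Cost to patient: $677.40. OOP to date $2,983.70.
Bill 4, $6,778: deductible met; 10% of $6,778 = $677.80. That would push OOP to $3,661.50, over the $3,600 cap, so patient pays $3,600 − $2,983.70 = $616.30.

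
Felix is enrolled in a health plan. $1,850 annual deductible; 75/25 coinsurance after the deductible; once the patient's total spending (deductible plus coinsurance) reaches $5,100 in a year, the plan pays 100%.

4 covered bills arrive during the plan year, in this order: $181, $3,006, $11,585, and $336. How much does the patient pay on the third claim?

$2,896.25

Bill 1, $181: entire amount goes to the deductible. Patient owes $181 (running OOP $181).
Bill 2, $3,006: deductible takes $1,669, $1,337 remains; patient's 25% is $334.25. Cost to patient: $2,003.25. OOP to date $2,184.25.
Bill 3, $11,585: deductible already satisfied, so patient's share is 25% × $11,585 = $2,896.25. Patient owes $2,896.25 (running OOP $5,080.50).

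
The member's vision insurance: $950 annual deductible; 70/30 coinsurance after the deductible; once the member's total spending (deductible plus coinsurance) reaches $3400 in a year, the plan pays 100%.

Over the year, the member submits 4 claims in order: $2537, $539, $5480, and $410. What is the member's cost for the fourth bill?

$123

Bill 1, $2537: $950 finishes the deductible; $1587 goes to coinsurance; coinsurance $1587 × 30% = $476.10. Member pays $1426.10; OOP now $1426.10.
Bill 2, $539: 30% coinsurance on $539 = $161.70. Member owes $161.70 (running OOP $1587.80).
Bill 3, $5480: deductible met; 30% of $5480 = $1644. Member owes $1644 (running OOP $3231.80).
Bill 4, $410: deductible already satisfied, so member's share is 30% × $410 = $123. Member pays $123; OOP now $3354.80.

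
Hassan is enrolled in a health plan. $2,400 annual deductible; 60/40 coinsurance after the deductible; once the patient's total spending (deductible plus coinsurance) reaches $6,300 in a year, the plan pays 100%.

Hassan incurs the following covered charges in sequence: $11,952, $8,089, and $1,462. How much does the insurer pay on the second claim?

$8,009.80

Claim 1 ($11,952): $2,400 to deductible, leaving $9,552; 40% of $9,552 = $3,820.80. Cost to patient: $6,220.80. OOP to date $6,220.80. Insurer: $11,952 − $6,220.80 = $5,731.20.
Claim 2 ($8,089): deductible already satisfied, so patient's share is 40% × $8,089 = $3,235.60. OOP would hit $9,456.40 > $6,300, so the cap limits the patient to $6,300 − $6,220.80 = $79.20. Insurer: $8,089 − $79.20 = $8,009.80.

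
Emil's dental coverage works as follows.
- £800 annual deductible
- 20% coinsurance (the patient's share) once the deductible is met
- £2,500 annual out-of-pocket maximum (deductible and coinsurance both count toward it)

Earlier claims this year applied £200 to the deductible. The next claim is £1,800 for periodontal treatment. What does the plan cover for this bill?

£960

Deductible still to meet: £800 − £200 = £600.
That leaves £1,800 − £600 = £1,200 for coinsurance.
Patient's 20% share of £1,200 is £240.
That puts the patient's cost at £600 + £240 = £840 before any cap.
Cumulative spending £200 + £840 = £1,040 stays under the £2,500 maximum.
The plan picks up £1,800 − £840 = £960.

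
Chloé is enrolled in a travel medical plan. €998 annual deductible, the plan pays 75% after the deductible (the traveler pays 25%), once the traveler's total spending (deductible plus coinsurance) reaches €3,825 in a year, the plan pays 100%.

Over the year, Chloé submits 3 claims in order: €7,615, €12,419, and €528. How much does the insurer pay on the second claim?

Claim 1 (€7,615): €998 finishes the deductible; €6,617 goes to coinsurance; coinsurance €6,617 × 25% = €1,654.25. Cost to traveler: €2,652.25. OOP to date €2,652.25. Plan pays €7,615 − €2,652.25 = €4,962.75.
Claim 2 (€12,419): 25% coinsurance on €12,419 = €3,104.75. OOP would hit €5,757 > €3,825, so the cap limits the traveler to €3,825 − €2,652.25 = €1,172.75. Insurer: €12,419 − €1,172.75 = €11,246.25.

€11,246.25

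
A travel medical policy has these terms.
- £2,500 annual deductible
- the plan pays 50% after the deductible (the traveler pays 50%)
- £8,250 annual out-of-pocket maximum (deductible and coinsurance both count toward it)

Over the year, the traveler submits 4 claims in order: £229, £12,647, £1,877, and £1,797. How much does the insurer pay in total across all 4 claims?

£8,300

Claim 1 (£229): all of it applies to the deductible. Traveler pays £229; OOP now £229. Plan pays £229 − £229 = £0.
Claim 2 (£12,647): £2,271 finishes the deductible; £10,376 goes to coinsurance; 50% of £10,376 = £5,188. Cost to traveler: £7,459. OOP to date £7,688. Plan pays £12,647 − £7,459 = £5,188.
Claim 3 (£1,877): deductible already satisfied, so traveler's share is 50% × £1,877 = £938.50. Adding that to £7,688 gives £8,626.50, past the £8,250 cap; traveler pays only £8,250 − £7,688 = £562. Insurer: £1,877 − £562 = £1,315.
Claim 4 (£1,797): 50% coinsurance on £1,797 = £898.50. OOP would hit £9,148.50 > £8,250, so the cap limits the traveler to £8,250 − £8,250 = £0. Plan pays £1,797 − £0 = £1,797.
Insurer total = bills − traveler's total = £16,550 − £8,250 = £8,300.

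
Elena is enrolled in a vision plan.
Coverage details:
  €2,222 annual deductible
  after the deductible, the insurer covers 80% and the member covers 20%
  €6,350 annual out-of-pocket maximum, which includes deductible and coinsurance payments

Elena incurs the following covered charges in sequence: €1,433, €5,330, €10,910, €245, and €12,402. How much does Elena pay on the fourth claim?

Claim 1 — €1,433: fully absorbed by the deductible. Member owes €1,433 (running OOP €1,433).
Claim 2 — €5,330: deductible takes €789, €4,541 remains; member's 20% is €908.20. Member owes €1,697.20 (running OOP €3,130.20).
Claim 3 — €10,910: 20% coinsurance on €10,910 = €2,182. Member owes €2,182 (running OOP €5,312.20).
Claim 4 — €245: deductible already satisfied, so member's share is 20% × €245 = €49. Member pays €49; OOP now €5,361.20.

€49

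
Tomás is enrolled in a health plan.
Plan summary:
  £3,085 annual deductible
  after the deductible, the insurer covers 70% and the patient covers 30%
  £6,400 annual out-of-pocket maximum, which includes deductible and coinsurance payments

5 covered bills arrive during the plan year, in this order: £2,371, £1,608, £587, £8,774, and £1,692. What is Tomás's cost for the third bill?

£176.10

Claim 1 — £2,371: fully absorbed by the deductible. Patient pays £2,371; OOP now £2,371.
Claim 2 — £1,608: £714 to deductible, leaving £894; patient's 30% is £268.20. Cost to patient: £982.20. OOP to date £3,353.20.
Claim 3 — £587: deductible met; 30% of £587 = £176.10. Patient owes £176.10 (running OOP £3,529.30).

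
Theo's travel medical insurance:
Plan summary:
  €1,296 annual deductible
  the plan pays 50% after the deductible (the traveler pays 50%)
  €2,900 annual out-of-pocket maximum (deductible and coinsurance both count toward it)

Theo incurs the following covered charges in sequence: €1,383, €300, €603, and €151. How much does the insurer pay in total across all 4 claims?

Claim 1 — €1,383: deductible takes €1,296, €87 remains; 50% of €87 = €43.50. Traveler owes €1,339.50 (running OOP €1,339.50). Insurer: €1,383 − €1,339.50 = €43.50.
Claim 2 — €300: 50% coinsurance on €300 = €150. Cost to traveler: €150. OOP to date €1,489.50. Plan pays €300 − €150 = €150.
Claim 3 — €603: deductible met; 50% of €603 = €301.50. Traveler pays €301.50; OOP now €1,791. Plan pays €603 − €301.50 = €301.50.
Claim 4 — €151: deductible met; 50% of €151 = €75.50. Traveler owes €75.50 (running OOP €1,866.50). Insurer: €151 − €75.50 = €75.50.
Insurer total: €43.50 + €150 + €301.50 + €75.50 = €570.50.

€570.50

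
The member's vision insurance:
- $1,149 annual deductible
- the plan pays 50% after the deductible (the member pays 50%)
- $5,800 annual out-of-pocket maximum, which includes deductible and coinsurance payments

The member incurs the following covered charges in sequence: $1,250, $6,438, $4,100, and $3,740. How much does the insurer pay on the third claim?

Claim 1 — $1,250: $1,149 finishes the deductible; $101 goes to coinsurance; coinsurance $101 × 50% = $50.50. Member owes $1,199.50 (running OOP $1,199.50). Plan pays $1,250 − $1,199.50 = $50.50.
Claim 2 — $6,438: deductible met; 50% of $6,438 = $3,219. Cost to member: $3,219. OOP to date $4,418.50. Plan pays $6,438 − $3,219 = $3,219.
Claim 3 — $4,100: deductible already satisfied, so member's share is 50% × $4,100 = $2,050. That would push OOP to $6,468.50, over the $5,800 cap, so member pays $5,800 − $4,418.50 = $1,381.50. Insurer: $4,100 − $1,381.50 = $2,718.50.

$2,718.50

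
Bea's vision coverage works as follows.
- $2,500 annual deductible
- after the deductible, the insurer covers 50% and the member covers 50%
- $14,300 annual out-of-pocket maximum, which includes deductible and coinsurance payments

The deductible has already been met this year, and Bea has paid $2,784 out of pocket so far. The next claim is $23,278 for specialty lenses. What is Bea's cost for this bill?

The deductible is already satisfied, so the full bill goes to coinsurance.
Coinsurance: $23,278 × 50% = $11,639.
That would bring total out-of-pocket to $14,423, past the $14,300 cap. The member is capped at $14,300 − $2,784 = $11,516 on this claim.

$11,516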